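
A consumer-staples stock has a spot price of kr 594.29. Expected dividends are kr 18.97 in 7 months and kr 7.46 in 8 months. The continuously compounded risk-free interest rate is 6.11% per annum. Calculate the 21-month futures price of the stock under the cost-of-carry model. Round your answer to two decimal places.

kr 633.01

PV(dividends) I = 18.97·e^(−0.0611·7/12) + 7.46·e^(−0.0611·8/12)
I = 18.3058 + 7.1622 = 25.4680
F = (S − I)·e^(rT) = (594.29 − 25.4680) · e^(0.0611·21/12)
= 568.8220 · e^0.106925 = 568.8220 × 1.112851 = kr 633.01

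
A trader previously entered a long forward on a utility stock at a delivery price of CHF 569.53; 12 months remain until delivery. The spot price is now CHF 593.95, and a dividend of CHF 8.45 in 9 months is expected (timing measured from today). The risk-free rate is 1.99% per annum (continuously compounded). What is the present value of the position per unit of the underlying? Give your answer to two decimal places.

PV(remaining dividends) I = 8.45·e^(−0.0199·9/12) = 8.3248
Current forward F = (S − I)·e^(rT) = (593.95 − 8.3248)·e^(0.0199·12/12) = 585.6252 × 1.020099 = 597.3957
Value (long) = (F − K)·e^(−rT) = (597.3957 − 569.53) × 0.980297 = 27.3167
Value = CHF 27.32

CHF 27.32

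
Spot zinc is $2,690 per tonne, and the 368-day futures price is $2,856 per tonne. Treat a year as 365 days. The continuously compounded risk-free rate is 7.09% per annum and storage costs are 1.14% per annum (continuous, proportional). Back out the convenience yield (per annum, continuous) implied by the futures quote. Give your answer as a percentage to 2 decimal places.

2.29%

F = S·e^((r+u−y)T) ⇒ (r+u−y) = ln(F/S)/T
ln(2856/2690) = 0.059881; /T ⇒ 0.059393
y = r + u − ln(F/S)/T = 0.0709 + 0.0114 − 0.059393 = 0.022907
y = 2.29%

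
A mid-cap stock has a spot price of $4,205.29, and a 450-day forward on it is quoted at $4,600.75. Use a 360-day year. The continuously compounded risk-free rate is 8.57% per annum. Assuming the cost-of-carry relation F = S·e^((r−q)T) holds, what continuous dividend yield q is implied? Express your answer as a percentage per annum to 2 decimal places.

From F = S·e^((r−q)T): (r − q) = ln(F/S)/T
ln(4600.75/4205.29) = ln(1.094039) = 0.089876
(r − q) = 0.089876 / (450/360) = 0.071901
q = r − ln(F/S)/T = 0.0857 − 0.071901 = 0.013799
q = 1.38%

1.38%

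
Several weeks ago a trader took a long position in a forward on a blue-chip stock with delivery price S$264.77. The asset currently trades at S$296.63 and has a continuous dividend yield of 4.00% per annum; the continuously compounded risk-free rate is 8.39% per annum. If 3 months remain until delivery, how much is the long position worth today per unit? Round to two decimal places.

Current fair forward for the remaining 3 months: F = S·e^((r − q)·T), (r − q) = 0.0839 − 0.0400 = 0.0439
F = 296.63 · e^(0.0439 × 3/12) = 296.63 × 1.011035 = 299.9033
Value of long forward = (F − K)·e^(−rT) = (299.9033 − 264.77) · e^(−0.0839·3/12)
= 35.1333 × 0.979243 = 34.40

S$34.40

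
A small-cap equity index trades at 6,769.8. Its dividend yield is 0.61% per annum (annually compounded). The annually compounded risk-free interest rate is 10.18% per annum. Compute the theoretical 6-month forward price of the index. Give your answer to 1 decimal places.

F = S · (1+r)^T / (1+q)^T
= 6769.8 × 1.049667 / 1.003045 = 6769.8 × 1.046480
F = 7,084.5

7,084.5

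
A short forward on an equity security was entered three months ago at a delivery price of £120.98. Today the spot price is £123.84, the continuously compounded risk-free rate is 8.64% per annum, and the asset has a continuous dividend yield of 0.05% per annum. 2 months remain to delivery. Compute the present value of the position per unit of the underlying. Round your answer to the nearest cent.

-£4.58

Current fair forward for the remaining 2 months: F = S·e^((r − q)·T), (r − q) = 0.0864 − 0.0005 = 0.0859
F = 123.84 · e^(0.0859 × 2/12) = 123.84 × 1.014420 = 125.6258
Value of long forward = (F − K)·e^(−rT) = (125.6258 − 120.98) · e^(−0.0864·2/12)
= 4.6458 × 0.985703 = 4.58
Short position value = −(long value) = -£4.58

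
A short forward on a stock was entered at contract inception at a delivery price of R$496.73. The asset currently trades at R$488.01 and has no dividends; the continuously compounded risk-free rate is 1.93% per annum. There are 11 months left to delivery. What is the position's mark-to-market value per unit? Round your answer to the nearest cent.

R$0.01

Current fair forward for the remaining 11 months: F = S·e^(r·T), r = 0.0193
F = 488.01 · e^(0.0193 × 11/12) = 488.01 × 1.017849 = 496.7205
Value of long forward = (F − K)·e^(−rT) = (496.7205 − 496.73) · e^(−0.0193·11/12)
= -0.0095 × 0.982464 = -0.01
Short position value = −(long value) = R$0.01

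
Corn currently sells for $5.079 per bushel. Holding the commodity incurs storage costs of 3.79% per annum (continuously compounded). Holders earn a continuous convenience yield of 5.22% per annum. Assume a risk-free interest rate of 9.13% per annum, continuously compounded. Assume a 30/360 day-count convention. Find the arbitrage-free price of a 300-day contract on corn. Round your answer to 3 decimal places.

$5.416 per bushel

Net carry = r + u − y = 0.0913 + 0.0379 − 0.0522 = 0.0770
F = S·e^((r+u−y)T) = 5.079 · e^(0.0770 × 300/360) = 5.079 · e^0.064167
= 5.079 × 1.066270 = $5.416 per bushel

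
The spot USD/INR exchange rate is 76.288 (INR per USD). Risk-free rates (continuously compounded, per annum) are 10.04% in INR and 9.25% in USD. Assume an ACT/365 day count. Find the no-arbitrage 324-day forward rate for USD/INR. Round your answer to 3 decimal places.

F = S·e^((r_INR − r_USD)T) = 76.288 · e^((0.1004 − 0.0925) × 324/365)
= 76.288 · e^0.007013 = 76.288 × 1.007038
F = 76.825 INR per USD

76.825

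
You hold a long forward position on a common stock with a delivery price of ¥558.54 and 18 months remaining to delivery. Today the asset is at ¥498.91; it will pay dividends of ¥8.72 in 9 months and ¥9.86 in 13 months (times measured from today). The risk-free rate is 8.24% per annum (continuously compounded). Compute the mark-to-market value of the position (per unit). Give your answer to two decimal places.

PV(remaining dividends) I = 8.72·e^(−0.0824·9/12) + 9.86·e^(−0.0824·13/12) = 17.2154
Current forward F = (S − I)·e^(rT) = (498.91 − 17.2154)·e^(0.0824·18/12) = 481.6946 × 1.131563 = 545.0678
Value (long) = (F − K)·e^(−rT) = (545.0678 − 558.54) × 0.883733 = -11.9058
Value = -¥11.91

-¥11.91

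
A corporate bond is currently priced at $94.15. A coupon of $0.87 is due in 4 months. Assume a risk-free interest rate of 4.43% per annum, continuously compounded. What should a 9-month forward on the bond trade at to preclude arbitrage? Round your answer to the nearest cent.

$96.44

PV(coupons) I = 0.87·e^(−0.0443·4/12)
I = 0.8572
F = (S − I)·e^(rT) = (94.15 − 0.8572) · e^(0.0443·9/12)
= 93.2928 · e^0.033225 = 93.2928 × 1.033783 = $96.44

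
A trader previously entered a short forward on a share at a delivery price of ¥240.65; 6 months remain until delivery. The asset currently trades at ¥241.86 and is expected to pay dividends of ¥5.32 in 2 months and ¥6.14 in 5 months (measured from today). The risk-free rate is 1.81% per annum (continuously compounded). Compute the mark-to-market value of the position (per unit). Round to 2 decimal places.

PV(remaining dividends) I = 5.32·e^(−0.0181·2/12) + 6.14·e^(−0.0181·5/12) = 11.3978
Current forward F = (S − I)·e^(rT) = (241.86 − 11.3978)·e^(0.0181·6/12) = 230.4622 × 1.009091 = 232.5573
Value (long) = (F − K)·e^(−rT) = (232.5573 − 240.65) × 0.990991 = -8.0198
Short position value = −(long value) = ¥8.02

¥8.02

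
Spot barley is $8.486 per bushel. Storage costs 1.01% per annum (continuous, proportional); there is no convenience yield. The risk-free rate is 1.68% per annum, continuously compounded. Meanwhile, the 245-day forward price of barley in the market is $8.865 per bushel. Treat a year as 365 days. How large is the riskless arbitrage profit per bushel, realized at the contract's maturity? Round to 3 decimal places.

Fair forward: F* = S·e^(carry·T), with carry = (r + u) = 0.0168 + 0.0101 = 0.0269
F* = 8.486 · e^(0.0269 × 245/365) = 8.486 · e^0.018056 = 8.486 × 1.018220 = $8.6406
Market $8.865 > fair $8.6406: forward overpriced → cash-and-carry (buy spot, short the forward).
At maturity, profit = |F_mkt − F*| = |8.865 − 8.6406| = $0.224 per bushel

$0.224 per bushel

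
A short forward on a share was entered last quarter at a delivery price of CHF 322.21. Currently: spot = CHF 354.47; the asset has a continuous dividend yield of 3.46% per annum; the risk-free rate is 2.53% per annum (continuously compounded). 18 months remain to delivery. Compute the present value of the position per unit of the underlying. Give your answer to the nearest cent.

-CHF 26.33

Current fair forward for the remaining 18 months: F = S·e^((r − q)·T), (r − q) = 0.0253 − 0.0346 = -0.0093
F = 354.47 · e^(-0.0093 × 18/12) = 354.47 × 0.986147 = 349.5595
Value of long forward = (F − K)·e^(−rT) = (349.5595 − 322.21) · e^(−0.0253·18/12)
= 27.3495 × 0.962761 = 26.33
Short position value = −(long value) = -CHF 26.33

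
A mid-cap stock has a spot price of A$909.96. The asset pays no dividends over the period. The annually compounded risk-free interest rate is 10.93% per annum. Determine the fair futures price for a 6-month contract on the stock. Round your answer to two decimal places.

A$958.40

F = S · (1+r)^T
= 909.96 × 1.053233
F = A$958.40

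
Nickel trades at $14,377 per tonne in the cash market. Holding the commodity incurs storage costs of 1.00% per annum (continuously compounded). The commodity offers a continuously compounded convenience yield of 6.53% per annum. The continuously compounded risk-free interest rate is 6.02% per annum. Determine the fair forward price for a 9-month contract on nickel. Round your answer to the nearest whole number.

$14,430 per tonne

Net carry = r + u − y = 0.0602 + 0.0100 − 0.0653 = 0.0049
F = S·e^((r+u−y)T) = 14377 · e^(0.0049 × 9/12) = 14377 · e^0.003675
= 14377 × 1.003682 = $14,430 per tonne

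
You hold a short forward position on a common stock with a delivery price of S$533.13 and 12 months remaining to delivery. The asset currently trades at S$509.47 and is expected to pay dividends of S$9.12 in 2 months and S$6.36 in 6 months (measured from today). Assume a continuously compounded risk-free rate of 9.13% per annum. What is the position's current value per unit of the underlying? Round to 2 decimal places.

-S$7.80

PV(remaining dividends) I = 9.12·e^(−0.0913·2/12) + 6.36·e^(−0.0913·6/12) = 15.0585
Current forward F = (S − I)·e^(rT) = (509.47 − 15.0585)·e^(0.0913·12/12) = 494.4115 × 1.095598 = 541.6763
Value (long) = (F − K)·e^(−rT) = (541.6763 − 533.13) × 0.912744 = 7.8006
Short position value = −(long value) = -S$7.80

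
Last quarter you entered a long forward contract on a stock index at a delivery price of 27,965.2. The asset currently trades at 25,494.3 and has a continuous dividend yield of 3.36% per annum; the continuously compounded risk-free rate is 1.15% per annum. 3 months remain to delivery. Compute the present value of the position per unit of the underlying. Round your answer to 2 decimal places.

-2603.87

Current fair forward for the remaining 3 months: F = S·e^((r − q)·T), (r − q) = 0.0115 − 0.0336 = -0.0221
F = 25494.3 · e^(-0.0221 × 3/12) = 25494.3 × 0.99449023 = 25353.8323
Value of long forward = (F − K)·e^(−rT) = (25353.8323 − 27965.2) · e^(−0.0115·3/12)
= -2611.3677 × 0.99712913 = -2603.87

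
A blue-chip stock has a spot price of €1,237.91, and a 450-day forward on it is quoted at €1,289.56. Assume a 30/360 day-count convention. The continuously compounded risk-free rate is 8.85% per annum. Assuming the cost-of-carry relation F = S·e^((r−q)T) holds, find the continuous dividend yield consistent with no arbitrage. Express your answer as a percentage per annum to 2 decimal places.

From F = S·e^((r−q)T): (r − q) = ln(F/S)/T
ln(1289.56/1237.91) = ln(1.041724) = 0.040877
(r − q) = 0.040877 / (450/360) = 0.032702
q = r − ln(F/S)/T = 0.0885 − 0.032702 = 0.055798
q = 5.58%

5.58%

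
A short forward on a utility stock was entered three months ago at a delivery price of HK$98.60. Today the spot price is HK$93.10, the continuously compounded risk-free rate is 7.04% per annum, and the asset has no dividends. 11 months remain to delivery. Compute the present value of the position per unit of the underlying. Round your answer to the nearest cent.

-HK$0.66

Current fair forward for the remaining 11 months: F = S·e^(r·T), r = 0.0704
F = 93.10 · e^(0.0704 × 11/12) = 93.10 × 1.066661 = 99.3061
Value of long forward = (F − K)·e^(−rT) = (99.3061 − 98.60) · e^(−0.0704·11/12)
= 0.7061 × 0.937505 = 0.66
Short position value = −(long value) = -HK$0.66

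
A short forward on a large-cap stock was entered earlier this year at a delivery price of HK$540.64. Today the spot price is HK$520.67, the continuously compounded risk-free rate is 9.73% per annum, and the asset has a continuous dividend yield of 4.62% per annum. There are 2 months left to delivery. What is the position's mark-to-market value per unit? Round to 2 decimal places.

Current fair forward for the remaining 2 months: F = S·e^((r − q)·T), (r − q) = 0.0973 − 0.0462 = 0.0511
F = 520.67 · e^(0.0511 × 2/12) = 520.67 × 1.008553 = 525.1233
Value of long forward = (F − K)·e^(−rT) = (525.1233 − 540.64) · e^(−0.0973·2/12)
= -15.5167 × 0.983914 = -15.27
Short position value = −(long value) = HK$15.27

HK$15.27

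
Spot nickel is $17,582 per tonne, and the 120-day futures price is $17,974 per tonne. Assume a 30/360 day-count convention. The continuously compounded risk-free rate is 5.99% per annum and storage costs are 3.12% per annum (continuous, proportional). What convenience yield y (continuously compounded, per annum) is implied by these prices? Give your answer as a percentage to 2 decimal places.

2.49%

F = S·e^((r+u−y)T) ⇒ (r+u−y) = ln(F/S)/T
ln(17974/17582) = 0.022051; /T ⇒ 0.066153
y = r + u − ln(F/S)/T = 0.0599 + 0.0312 − 0.066153 = 0.024947
y = 2.49%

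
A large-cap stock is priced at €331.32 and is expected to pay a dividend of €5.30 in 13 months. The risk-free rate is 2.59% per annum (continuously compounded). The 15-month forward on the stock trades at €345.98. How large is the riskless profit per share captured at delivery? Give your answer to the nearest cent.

PV(dividends) I = 5.30·e^(−0.0259·13/12) = 5.1534
Fair forward F* = (S − I)·e^(rT) = (331.32 − 5.1534)·e^0.032375 = 326.1666 × 1.032905 = 336.8991
Market €345.98 > fair 336.8991: forward overpriced → cash-and-carry (borrow at r, buy the stock and collect the dividends, short the forward).
Profit at T = |F_mkt − F*| = |345.98 − 336.8991| = €9.08 per share

€9.08 per share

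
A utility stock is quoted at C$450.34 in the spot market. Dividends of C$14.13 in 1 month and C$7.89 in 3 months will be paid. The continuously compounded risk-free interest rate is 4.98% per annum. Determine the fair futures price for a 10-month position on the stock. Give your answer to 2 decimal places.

PV(dividends) I = 14.13·e^(−0.0498·1/12) + 7.89·e^(−0.0498·3/12)
I = 14.0715 + 7.7924 = 21.8639
F = (S − I)·e^(rT) = (450.34 − 21.8639) · e^(0.0498·10/12)
= 428.4761 · e^0.041500 = 428.4761 × 1.042373 = C$446.63

C$446.63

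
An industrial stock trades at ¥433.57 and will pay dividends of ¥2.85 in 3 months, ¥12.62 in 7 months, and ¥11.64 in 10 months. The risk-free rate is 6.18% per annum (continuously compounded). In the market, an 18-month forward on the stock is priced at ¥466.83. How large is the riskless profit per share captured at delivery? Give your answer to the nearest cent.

¥19.71 per share

PV(dividends) I = 2.85·e^(−0.0618·3/12) + 12.62·e^(−0.0618·7/12) + 11.64·e^(−0.0618·10/12) = 26.0352
Fair forward F* = (S − I)·e^(rT) = (433.57 − 26.0352)·e^0.092700 = 407.5348 × 1.097133 = 447.1199
Market ¥466.83 > fair 447.1199: forward overpriced → cash-and-carry (borrow at r, buy the stock and collect the dividends, short the forward).
Profit at T = |F_mkt − F*| = |466.83 − 447.1199| = ¥19.71 per share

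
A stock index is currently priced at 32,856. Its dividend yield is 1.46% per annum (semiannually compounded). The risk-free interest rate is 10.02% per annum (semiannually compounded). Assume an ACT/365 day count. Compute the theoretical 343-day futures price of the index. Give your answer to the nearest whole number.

35,529

F = S · (1+r/2)^(2T) / (1+q/2)^(2T)
= 32856 × 1.096231 / 1.013764 = 32856 × 1.081347
F = 35,529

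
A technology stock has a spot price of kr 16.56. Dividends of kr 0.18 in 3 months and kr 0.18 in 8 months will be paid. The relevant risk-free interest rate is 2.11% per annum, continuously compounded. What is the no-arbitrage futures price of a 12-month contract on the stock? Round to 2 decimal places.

PV(dividends) I = 0.18·e^(−0.0211·3/12) + 0.18·e^(−0.0211·8/12)
I = 0.1791 + 0.1775 = 0.3566
F = (S − I)·e^(rT) = (16.56 − 0.3566) · e^(0.0211·12/12)
= 16.2034 · e^0.021100 = 16.2034 × 1.021324 = kr 16.55

kr 16.55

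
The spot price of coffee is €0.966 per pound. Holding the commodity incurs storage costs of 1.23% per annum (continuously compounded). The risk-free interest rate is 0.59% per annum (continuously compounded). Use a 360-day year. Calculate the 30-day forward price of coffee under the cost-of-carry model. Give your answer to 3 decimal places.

€0.967 per pound

Net carry = r + u − y = 0.0059 + 0.0123 − 0.0000 = 0.0182
F = S·e^((r+u−y)T) = 0.966 · e^(0.0182 × 30/360) = 0.966 · e^0.001517
= 0.966 × 1.001518 = €0.967 per pound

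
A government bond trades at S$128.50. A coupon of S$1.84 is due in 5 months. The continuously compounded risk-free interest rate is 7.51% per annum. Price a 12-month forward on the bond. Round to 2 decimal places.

S$136.60

PV(coupons) I = 1.84·e^(−0.0751·5/12)
I = 1.7833
F = (S − I)·e^(rT) = (128.50 − 1.7833) · e^(0.0751·12/12)
= 126.7167 · e^0.075100 = 126.7167 × 1.077992 = S$136.60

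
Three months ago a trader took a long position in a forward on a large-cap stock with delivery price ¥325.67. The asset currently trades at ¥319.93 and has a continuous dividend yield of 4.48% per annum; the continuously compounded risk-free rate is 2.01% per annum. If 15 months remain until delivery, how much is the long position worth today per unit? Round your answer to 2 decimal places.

-¥15.08

Current fair forward for the remaining 15 months: F = S·e^((r − q)·T), (r − q) = 0.0201 − 0.0448 = -0.0247
F = 319.93 · e^(-0.0247 × 15/12) = 319.93 × 0.969597 = 310.2032
Value of long forward = (F − K)·e^(−rT) = (310.2032 − 325.67) · e^(−0.0201·15/12)
= -15.4668 × 0.975188 = -15.08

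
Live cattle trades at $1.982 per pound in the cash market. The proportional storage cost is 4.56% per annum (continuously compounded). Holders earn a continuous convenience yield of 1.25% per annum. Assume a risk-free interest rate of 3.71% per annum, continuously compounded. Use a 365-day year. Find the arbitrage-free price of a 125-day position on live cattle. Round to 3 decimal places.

$2.030 per pound

Net carry = r + u − y = 0.0371 + 0.0456 − 0.0125 = 0.0702
F = S·e^((r+u−y)T) = 1.982 · e^(0.0702 × 125/365) = 1.982 · e^0.024041
= 1.982 × 1.024332 = $2.030 per pound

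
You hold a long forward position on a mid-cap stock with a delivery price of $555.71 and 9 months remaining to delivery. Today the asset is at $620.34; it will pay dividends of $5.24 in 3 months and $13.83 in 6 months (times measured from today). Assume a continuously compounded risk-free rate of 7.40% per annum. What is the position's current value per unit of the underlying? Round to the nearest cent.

$76.16

PV(remaining dividends) I = 5.24·e^(−0.0740·3/12) + 13.83·e^(−0.0740·6/12) = 18.4716
Current forward F = (S − I)·e^(rT) = (620.34 − 18.4716)·e^(0.0740·9/12) = 601.8684 × 1.057069 = 636.2164
Value (long) = (F − K)·e^(−rT) = (636.2164 − 555.71) × 0.946012 = 76.1600
Value = $76.16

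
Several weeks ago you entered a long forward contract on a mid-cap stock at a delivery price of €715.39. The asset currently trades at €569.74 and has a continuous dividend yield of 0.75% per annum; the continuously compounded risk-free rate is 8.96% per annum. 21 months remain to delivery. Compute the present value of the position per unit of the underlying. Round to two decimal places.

Current fair forward for the remaining 21 months: F = S·e^((r − q)·T), (r − q) = 0.0896 − 0.0075 = 0.0821
F = 569.74 · e^(0.0821 × 21/12) = 569.74 × 1.154509 = 657.7700
Value of long forward = (F − K)·e^(−rT) = (657.7700 − 715.39) · e^(−0.0896·21/12)
= -57.6200 × 0.854875 = -49.26

-€49.26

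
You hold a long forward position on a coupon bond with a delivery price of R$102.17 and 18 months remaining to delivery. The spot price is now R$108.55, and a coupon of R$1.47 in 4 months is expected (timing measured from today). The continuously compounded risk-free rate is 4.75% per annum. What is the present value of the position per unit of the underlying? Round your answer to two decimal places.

R$11.96

PV(remaining coupons) I = 1.47·e^(−0.0475·4/12) = 1.4469
Current forward F = (S − I)·e^(rT) = (108.55 − 1.4469)·e^(0.0475·18/12) = 107.1031 × 1.073850 = 115.0127
Value (long) = (F − K)·e^(−rT) = (115.0127 − 102.17) × 0.931229 = 11.9595
Value = R$11.96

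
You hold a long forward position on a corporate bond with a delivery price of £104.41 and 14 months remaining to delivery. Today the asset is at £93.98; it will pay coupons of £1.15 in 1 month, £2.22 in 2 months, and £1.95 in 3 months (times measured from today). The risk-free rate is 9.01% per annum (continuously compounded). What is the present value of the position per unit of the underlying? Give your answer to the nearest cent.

PV(remaining coupons) I = 1.15·e^(−0.0901·1/12) + 2.22·e^(−0.0901·2/12) + 1.95·e^(−0.0901·3/12) = 5.2349
Current forward F = (S − I)·e^(rT) = (93.98 − 5.2349)·e^(0.0901·14/12) = 88.7451 × 1.110840 = 98.5816
Value (long) = (F − K)·e^(−rT) = (98.5816 − 104.41) × 0.900219 = -5.2468
Value = -£5.25

-£5.25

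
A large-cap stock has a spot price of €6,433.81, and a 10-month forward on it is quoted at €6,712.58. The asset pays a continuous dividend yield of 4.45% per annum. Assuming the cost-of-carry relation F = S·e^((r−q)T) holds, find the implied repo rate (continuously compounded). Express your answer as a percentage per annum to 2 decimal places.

From F = S·e^((r−q)T): (r − q) = ln(F/S)/T
ln(6712.58/6433.81) = ln(1.043329) = 0.042417
(r − q) = 0.042417 / (10/12) = 0.050900
r = ln(F/S)/T + q = 0.050900 + 0.0445 = 0.095400
r = 9.54%

9.54%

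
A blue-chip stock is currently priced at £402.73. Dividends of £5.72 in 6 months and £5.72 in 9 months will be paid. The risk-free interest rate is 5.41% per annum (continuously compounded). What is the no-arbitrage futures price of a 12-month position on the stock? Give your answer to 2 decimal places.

£413.44

PV(dividends) I = 5.72·e^(−0.0541·6/12) + 5.72·e^(−0.0541·9/12)
I = 5.5673 + 5.4926 = 11.0599
F = (S − I)·e^(rT) = (402.73 − 11.0599) · e^(0.0541·12/12)
= 391.6701 · e^0.054100 = 391.6701 × 1.055590 = £413.44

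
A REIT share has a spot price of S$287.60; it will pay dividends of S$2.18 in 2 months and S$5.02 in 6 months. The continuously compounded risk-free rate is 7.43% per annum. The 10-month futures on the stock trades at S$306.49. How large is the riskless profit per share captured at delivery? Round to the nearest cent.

S$7.96 per share

PV(dividends) I = 2.18·e^(−0.0743·2/12) + 5.02·e^(−0.0743·6/12) = 6.9901
Fair futures F* = (S − I)·e^(rT) = (287.60 − 6.9901)·e^0.061917 = 280.6099 × 1.063874 = 298.5336
Market S$306.49 > fair 298.5336: forward overpriced → cash-and-carry (borrow at r, buy the stock and collect the dividends, short the forward).
Profit at T = |F_mkt − F*| = |306.49 − 298.5336| = S$7.96 per share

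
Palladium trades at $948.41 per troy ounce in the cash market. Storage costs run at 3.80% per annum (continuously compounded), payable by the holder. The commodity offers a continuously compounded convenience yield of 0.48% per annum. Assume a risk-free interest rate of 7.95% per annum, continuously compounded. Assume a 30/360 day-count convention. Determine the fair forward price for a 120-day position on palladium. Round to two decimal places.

Net carry = r + u − y = 0.0795 + 0.0380 − 0.0048 = 0.1127
F = S·e^((r+u−y)T) = 948.41 · e^(0.1127 × 120/360) = 948.41 · e^0.037567
= 948.41 × 1.038282 = $984.72 per troy ounce

$984.72 per troy ounce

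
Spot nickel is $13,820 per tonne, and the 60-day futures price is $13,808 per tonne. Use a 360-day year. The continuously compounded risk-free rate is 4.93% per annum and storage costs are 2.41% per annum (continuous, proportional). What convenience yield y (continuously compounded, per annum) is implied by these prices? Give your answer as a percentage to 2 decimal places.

7.86%

F = S·e^((r+u−y)T) ⇒ (r+u−y) = ln(F/S)/T
ln(13808/13820) = -0.000869; /T ⇒ -0.005214
y = r + u − ln(F/S)/T = 0.0493 + 0.0241 + 0.005214 = 0.078614
y = 7.86%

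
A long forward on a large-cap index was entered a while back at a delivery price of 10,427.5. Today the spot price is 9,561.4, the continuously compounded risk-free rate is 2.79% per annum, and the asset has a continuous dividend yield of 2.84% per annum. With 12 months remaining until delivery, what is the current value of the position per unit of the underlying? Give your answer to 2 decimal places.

Current fair forward for the remaining 12 months: F = S·e^((r − q)·T), (r − q) = 0.0279 − 0.0284 = -0.0005
F = 9561.4 · e^(-0.0005 × 12/12) = 9561.4 × 0.99950012 = 9556.6204
Value of long forward = (F − K)·e^(−rT) = (9556.6204 − 10427.5) · e^(−0.0279·12/12)
= -870.8796 × 0.97248561 = -846.92

-846.92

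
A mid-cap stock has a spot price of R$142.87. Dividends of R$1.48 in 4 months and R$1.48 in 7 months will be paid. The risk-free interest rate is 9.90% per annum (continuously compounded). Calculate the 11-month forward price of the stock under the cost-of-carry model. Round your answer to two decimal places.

PV(dividends) I = 1.48·e^(−0.0990·4/12) + 1.48·e^(−0.0990·7/12)
I = 1.4320 + 1.3970 = 2.8290
F = (S − I)·e^(rT) = (142.87 − 2.8290) · e^(0.0990·11/12)
= 140.0410 · e^0.090750 = 140.0410 × 1.094995 = R$153.34

R$153.34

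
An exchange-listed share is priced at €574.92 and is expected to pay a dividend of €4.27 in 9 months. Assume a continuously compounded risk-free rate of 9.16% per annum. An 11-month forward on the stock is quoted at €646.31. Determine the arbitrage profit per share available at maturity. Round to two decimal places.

€25.37 per share

PV(dividends) I = 4.27·e^(−0.0916·9/12) = 3.9865
Fair forward F* = (S − I)·e^(rT) = (574.92 − 3.9865)·e^0.083967 = 570.9335 × 1.087593 = 620.9433
Market €646.31 > fair 620.9433: forward overpriced → cash-and-carry (borrow at r, buy the stock and collect the dividends, short the forward).
Profit at T = |F_mkt − F*| = |646.31 − 620.9433| = €25.37 per share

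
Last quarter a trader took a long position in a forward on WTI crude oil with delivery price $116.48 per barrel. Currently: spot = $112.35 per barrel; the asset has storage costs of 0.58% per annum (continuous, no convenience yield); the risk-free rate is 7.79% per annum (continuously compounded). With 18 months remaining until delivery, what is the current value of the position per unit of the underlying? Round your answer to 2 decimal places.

$9.70 per barrel

Current fair forward for the remaining 18 months: F = S·e^((r + u)·T), (r + u) = 0.0779 + 0.0058 = 0.0837
F = 112.35 · e^(0.0837 × 18/12) = 112.35 × 1.133772 = 127.3793
Value of long forward = (F − K)·e^(−rT) = (127.3793 − 116.48) · e^(−0.0779·18/12)
= 10.8993 × 0.889719 = 9.70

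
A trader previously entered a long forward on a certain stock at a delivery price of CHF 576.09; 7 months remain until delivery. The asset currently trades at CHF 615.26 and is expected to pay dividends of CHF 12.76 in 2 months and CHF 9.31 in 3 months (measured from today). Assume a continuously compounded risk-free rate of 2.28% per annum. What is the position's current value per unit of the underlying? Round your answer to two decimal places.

CHF 24.81

PV(remaining dividends) I = 12.76·e^(−0.0228·2/12) + 9.31·e^(−0.0228·3/12) = 21.9687
Current forward F = (S − I)·e^(rT) = (615.26 − 21.9687)·e^(0.0228·7/12) = 593.2913 × 1.013389 = 601.2349
Value (long) = (F − K)·e^(−rT) = (601.2349 − 576.09) × 0.986788 = 24.8127
Value = CHF 24.81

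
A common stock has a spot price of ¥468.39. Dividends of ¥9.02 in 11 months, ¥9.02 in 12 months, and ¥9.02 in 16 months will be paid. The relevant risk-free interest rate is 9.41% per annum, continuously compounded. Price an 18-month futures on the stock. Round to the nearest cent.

PV(dividends) I = 9.02·e^(−0.0941·11/12) + 9.02·e^(−0.0941·12/12) + 9.02·e^(−0.0941·16/12)
I = 8.2746 + 8.2099 + 7.9564 = 24.4409
F = (S − I)·e^(rT) = (468.39 − 24.4409) · e^(0.0941·18/12)
= 443.9491 · e^0.141150 = 443.9491 × 1.151597 = ¥511.25

¥511.25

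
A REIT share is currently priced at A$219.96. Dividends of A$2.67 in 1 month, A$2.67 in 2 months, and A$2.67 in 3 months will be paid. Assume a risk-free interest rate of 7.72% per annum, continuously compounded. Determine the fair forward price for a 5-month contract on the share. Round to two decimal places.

PV(dividends) I = 2.67·e^(−0.0772·1/12) + 2.67·e^(−0.0772·2/12) + 2.67·e^(−0.0772·3/12)
I = 2.6529 + 2.6359 + 2.6190 = 7.9078
F = (S − I)·e^(rT) = (219.96 − 7.9078) · e^(0.0772·5/12)
= 212.0522 · e^0.032167 = 212.0522 × 1.032690 = A$218.98

A$218.98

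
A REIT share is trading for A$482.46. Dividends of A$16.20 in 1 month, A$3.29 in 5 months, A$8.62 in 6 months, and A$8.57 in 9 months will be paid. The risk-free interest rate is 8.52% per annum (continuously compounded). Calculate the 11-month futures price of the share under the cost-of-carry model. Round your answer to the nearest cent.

PV(dividends) I = 16.20·e^(−0.0852·1/12) + 3.29·e^(−0.0852·5/12) + 8.62·e^(−0.0852·6/12) + 8.57·e^(−0.0852·9/12)
I = 16.0854 + 3.1753 + 8.2605 + 8.0395 = 35.5607
F = (S − I)·e^(rT) = (482.46 − 35.5607) · e^(0.0852·11/12)
= 446.8993 · e^0.078100 = 446.8993 × 1.081231 = A$483.20

A$483.20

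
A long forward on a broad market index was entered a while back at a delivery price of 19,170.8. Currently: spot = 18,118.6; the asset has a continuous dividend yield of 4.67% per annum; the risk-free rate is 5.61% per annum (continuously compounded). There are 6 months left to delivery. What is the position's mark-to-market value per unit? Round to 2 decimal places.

-940.10

Current fair forward for the remaining 6 months: F = S·e^((r − q)·T), (r − q) = 0.0561 − 0.0467 = 0.0094
F = 18118.6 · e^(0.0094 × 6/12) = 18118.6 × 1.00471106 = 18203.9578
Value of long forward = (F − K)·e^(−rT) = (18203.9578 − 19170.8) · e^(−0.0561·6/12)
= -966.8422 × 0.97233975 = -940.10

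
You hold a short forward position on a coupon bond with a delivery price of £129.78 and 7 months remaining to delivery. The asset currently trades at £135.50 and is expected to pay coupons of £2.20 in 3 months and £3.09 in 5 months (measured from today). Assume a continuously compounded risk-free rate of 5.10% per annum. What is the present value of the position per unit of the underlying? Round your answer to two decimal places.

-£4.33

PV(remaining coupons) I = 2.20·e^(−0.0510·3/12) + 3.09·e^(−0.0510·5/12) = 5.1972
Current forward F = (S − I)·e^(rT) = (135.50 − 5.1972)·e^(0.0510·7/12) = 130.3028 × 1.030197 = 134.2376
Value (long) = (F − K)·e^(−rT) = (134.2376 − 129.78) × 0.970688 = 4.3269
Short position value = −(long value) = -£4.33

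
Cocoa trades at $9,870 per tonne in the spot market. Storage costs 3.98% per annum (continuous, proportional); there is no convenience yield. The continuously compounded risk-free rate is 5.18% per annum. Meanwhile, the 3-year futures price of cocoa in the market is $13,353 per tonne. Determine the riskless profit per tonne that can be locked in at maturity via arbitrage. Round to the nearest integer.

Fair futures: F* = S·e^(carry·T), with carry = (r + u) = 0.0518 + 0.0398 = 0.0916
F* = 9870 · e^(0.0916 × 3) = 9870 · e^0.274800 = 9870 × 1.316267 = $12991.5553
Market $13353 > fair $12991.5553: forward overpriced → cash-and-carry (buy spot, short the forward).
At maturity, profit = |F_mkt − F*| = |13353 − 12991.5553| = $361 per tonne

$361 per tonne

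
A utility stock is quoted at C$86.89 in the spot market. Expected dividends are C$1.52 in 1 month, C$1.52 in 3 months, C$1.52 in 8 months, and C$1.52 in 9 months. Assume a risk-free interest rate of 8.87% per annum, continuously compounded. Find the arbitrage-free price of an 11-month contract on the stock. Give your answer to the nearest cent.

PV(dividends) I = 1.52·e^(−0.0887·1/12) + 1.52·e^(−0.0887·3/12) + 1.52·e^(−0.0887·8/12) + 1.52·e^(−0.0887·9/12)
I = 1.5088 + 1.4867 + 1.4327 + 1.4222 = 5.8504
F = (S − I)·e^(rT) = (86.89 − 5.8504) · e^(0.0887·11/12)
= 81.0396 · e^0.081308 = 81.0396 × 1.084705 = C$87.90

C$87.90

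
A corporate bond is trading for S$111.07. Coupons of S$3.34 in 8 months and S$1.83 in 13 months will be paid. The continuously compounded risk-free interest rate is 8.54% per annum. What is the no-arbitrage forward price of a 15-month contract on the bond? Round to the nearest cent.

PV(coupons) I = 3.34·e^(−0.0854·8/12) + 1.83·e^(−0.0854·13/12)
I = 3.1552 + 1.6683 = 4.8235
F = (S − I)·e^(rT) = (111.07 − 4.8235) · e^(0.0854·15/12)
= 106.2465 · e^0.106750 = 106.2465 × 1.112656 = S$118.22

S$118.22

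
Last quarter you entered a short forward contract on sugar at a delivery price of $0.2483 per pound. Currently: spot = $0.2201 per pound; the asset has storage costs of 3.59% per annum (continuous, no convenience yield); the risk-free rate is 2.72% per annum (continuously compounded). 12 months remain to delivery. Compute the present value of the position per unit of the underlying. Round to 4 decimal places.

Current fair forward for the remaining 12 months: F = S·e^((r + u)·T), (r + u) = 0.0272 + 0.0359 = 0.0631
F = 0.2201 · e^(0.0631 × 12/12) = 0.2201 × 1.065133 = 0.2344
Value of long forward = (F − K)·e^(−rT) = (0.2344 − 0.2483) · e^(−0.0272·12/12)
= -0.0139 × 0.973167 = -0.0135
Short position value = −(long value) = $0.0135

$0.0135 per pound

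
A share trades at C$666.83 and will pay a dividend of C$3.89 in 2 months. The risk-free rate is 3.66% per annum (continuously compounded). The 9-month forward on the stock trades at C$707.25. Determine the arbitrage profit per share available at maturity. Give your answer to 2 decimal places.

PV(dividends) I = 3.89·e^(−0.0366·2/12) = 3.8663
Fair forward F* = (S − I)·e^(rT) = (666.83 − 3.8663)·e^0.027450 = 662.9637 × 1.027830 = 681.4140
Market C$707.25 > fair 681.4140: forward overpriced → cash-and-carry (borrow at r, buy the stock and collect the dividends, short the forward).
Profit at T = |F_mkt − F*| = |707.25 − 681.4140| = C$25.84 per share

C$25.84 per share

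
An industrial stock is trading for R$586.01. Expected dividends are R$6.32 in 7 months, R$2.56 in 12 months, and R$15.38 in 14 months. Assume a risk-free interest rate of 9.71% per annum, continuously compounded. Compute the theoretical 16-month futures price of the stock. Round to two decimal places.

R$641.94

PV(dividends) I = 6.32·e^(−0.0971·7/12) + 2.56·e^(−0.0971·12/12) + 15.38·e^(−0.0971·14/12)
I = 5.9720 + 2.3231 + 13.7328 = 22.0279
F = (S − I)·e^(rT) = (586.01 − 22.0279) · e^(0.0971·16/12)
= 563.9821 · e^0.129467 = 563.9821 × 1.138222 = R$641.94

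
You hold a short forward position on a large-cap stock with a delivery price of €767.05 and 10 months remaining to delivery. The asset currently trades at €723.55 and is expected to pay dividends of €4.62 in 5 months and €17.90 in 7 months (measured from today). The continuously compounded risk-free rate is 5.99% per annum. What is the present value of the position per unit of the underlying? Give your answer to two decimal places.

€27.94

PV(remaining dividends) I = 4.62·e^(−0.0599·5/12) + 17.90·e^(−0.0599·7/12) = 21.7915
Current forward F = (S − I)·e^(rT) = (723.55 − 21.7915)·e^(0.0599·10/12) = 701.7585 × 1.051183 = 737.6766
Value (long) = (F − K)·e^(−rT) = (737.6766 − 767.05) × 0.951309 = -27.9432
Short position value = −(long value) = €27.94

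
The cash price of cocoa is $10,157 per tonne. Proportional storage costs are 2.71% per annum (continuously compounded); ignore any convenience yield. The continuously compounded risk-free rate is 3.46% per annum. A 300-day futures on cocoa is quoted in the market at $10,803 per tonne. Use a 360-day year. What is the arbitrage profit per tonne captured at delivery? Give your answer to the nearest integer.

Fair futures: F* = S·e^(carry·T), with carry = (r + u) = 0.0346 + 0.0271 = 0.0617
F* = 10157 · e^(0.0617 × 300/360) = 10157 · e^0.051417 = 10157 × 1.052762 = $10692.9036
Market $10803 > fair $10692.9036: forward overpriced → cash-and-carry (buy spot, short the forward).
At maturity, profit = |F_mkt − F*| = |10803 − 10692.9036| = $110 per tonne

$110 per tonne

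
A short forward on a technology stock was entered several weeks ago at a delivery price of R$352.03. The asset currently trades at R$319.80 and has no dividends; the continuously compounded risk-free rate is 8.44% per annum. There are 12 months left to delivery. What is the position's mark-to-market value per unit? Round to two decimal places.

R$3.74

Current fair forward for the remaining 12 months: F = S·e^(r·T), r = 0.0844
F = 319.80 · e^(0.0844 × 12/12) = 319.80 × 1.088064 = 347.9629
Value of long forward = (F − K)·e^(−rT) = (347.9629 − 352.03) · e^(−0.0844·12/12)
= -4.0671 × 0.919064 = -3.74
Short position value = −(long value) = R$3.74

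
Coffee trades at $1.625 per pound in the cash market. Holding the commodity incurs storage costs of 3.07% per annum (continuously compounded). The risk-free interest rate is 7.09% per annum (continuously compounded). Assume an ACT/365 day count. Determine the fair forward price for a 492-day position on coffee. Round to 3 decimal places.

$1.864 per pound

Net carry = r + u − y = 0.0709 + 0.0307 − 0.0000 = 0.1016
F = S·e^((r+u−y)T) = 1.625 · e^(0.1016 × 492/365) = 1.625 · e^0.136951
= 1.625 × 1.146772 = $1.864 per pound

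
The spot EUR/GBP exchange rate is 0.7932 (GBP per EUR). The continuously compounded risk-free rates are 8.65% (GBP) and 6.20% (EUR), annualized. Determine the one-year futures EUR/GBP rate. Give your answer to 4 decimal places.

0.8129

F = S·e^((r_GBP − r_EUR)T) = 0.7932 · e^((0.0865 − 0.0620) × 12/12)
= 0.7932 · e^0.024500 = 0.7932 × 1.024803
F = 0.8129 GBP per EUR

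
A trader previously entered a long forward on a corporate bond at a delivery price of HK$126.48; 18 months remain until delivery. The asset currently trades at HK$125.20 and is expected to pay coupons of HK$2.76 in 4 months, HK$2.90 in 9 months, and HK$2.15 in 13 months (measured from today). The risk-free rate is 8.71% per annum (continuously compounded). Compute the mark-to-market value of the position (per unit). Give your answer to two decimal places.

HK$6.86

PV(remaining coupons) I = 2.76·e^(−0.0871·4/12) + 2.90·e^(−0.0871·9/12) + 2.15·e^(−0.0871·13/12) = 7.3540
Current forward F = (S − I)·e^(rT) = (125.20 − 7.3540)·e^(0.0871·18/12) = 117.8460 × 1.139569 = 134.2936
Value (long) = (F − K)·e^(−rT) = (134.2936 − 126.48) × 0.877525 = 6.8566
Value = HK$6.86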